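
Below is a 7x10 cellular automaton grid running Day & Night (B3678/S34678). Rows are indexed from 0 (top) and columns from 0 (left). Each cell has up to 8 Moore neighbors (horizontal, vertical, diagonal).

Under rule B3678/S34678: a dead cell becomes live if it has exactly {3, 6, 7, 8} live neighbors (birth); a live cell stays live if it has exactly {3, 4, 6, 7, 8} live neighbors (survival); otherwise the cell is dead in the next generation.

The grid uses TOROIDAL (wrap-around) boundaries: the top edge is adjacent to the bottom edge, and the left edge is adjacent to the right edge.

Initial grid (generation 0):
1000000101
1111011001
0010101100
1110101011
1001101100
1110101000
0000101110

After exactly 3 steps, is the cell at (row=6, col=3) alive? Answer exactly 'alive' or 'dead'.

Simulating step by step:
Generation 0 (given above): 35 live cells
Generation 1: 48 live cells
1011100101
1111111001
1101111100
1111111111
0100111110
0100111111
0001001110
Generation 2: 45 live cells
1001000101
1111110001
1111111001
0000111101
1100111111
1011111111
0101000110
Generation 3: 40 live cells
0011001001
1111110000
1001110101
1000111010
0110111111
0011001111
0101010011

Cell (6,3) at generation 3: 1 -> alive

Answer: alive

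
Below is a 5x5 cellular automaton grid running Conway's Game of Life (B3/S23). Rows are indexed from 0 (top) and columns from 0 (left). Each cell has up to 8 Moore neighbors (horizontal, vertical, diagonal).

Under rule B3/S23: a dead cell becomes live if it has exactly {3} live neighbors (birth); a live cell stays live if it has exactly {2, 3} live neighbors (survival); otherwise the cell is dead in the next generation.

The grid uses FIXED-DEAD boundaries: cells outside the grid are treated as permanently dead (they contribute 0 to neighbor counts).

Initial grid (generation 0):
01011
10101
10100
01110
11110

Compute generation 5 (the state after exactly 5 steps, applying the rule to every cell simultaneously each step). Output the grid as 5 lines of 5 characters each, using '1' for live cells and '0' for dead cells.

Simulating step by step:
Generation 0 (given above): 15 live cells
Generation 1: 10 live cells
01111
10101
10000
00000
10010
Generation 2: 7 live cells
01101
10101
01000
00000
00000
Generation 3: 5 live cells
01100
10100
01000
00000
00000
Generation 4: 5 live cells
01100
10100
01000
00000
00000
Generation 5: 5 live cells
(generation 5 grid is the final answer)

Answer: 01100
10100
01000
00000
00000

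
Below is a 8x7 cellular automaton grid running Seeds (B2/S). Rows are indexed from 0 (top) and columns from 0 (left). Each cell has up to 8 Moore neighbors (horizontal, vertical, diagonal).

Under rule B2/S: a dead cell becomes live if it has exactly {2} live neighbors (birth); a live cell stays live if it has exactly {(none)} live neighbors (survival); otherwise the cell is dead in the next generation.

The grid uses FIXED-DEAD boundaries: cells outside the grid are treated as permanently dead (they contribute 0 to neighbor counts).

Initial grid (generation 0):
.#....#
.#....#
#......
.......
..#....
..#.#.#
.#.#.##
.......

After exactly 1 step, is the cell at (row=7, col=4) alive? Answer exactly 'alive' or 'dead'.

Answer: alive

Derivation:
Simulating step by step:
Generation 0 (given above): 13 live cells
Generation 1: 13 live cells
#.#..#.
..#..#.
.#.....
.#.....
.#...#.
.......
.......
..#.###

Cell (7,4) at generation 1: 1 -> alive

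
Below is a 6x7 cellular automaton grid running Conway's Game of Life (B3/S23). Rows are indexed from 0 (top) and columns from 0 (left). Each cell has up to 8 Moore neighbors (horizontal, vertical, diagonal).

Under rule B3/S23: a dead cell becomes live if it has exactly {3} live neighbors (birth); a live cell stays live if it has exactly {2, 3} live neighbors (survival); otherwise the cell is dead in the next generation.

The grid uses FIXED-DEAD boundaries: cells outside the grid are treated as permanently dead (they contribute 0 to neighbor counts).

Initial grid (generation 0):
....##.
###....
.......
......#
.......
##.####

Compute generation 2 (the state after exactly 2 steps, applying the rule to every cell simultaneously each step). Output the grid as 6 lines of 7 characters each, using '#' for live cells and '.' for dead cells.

Answer: .......
###....
.......
.......
....#..
....##.

Derivation:
Simulating step by step:
Generation 0 (given above): 12 live cells
Generation 1: 7 live cells
.#.....
.#.....
.#.....
.......
....#.#
....##.
Generation 2: 6 live cells
(generation 2 grid is the final answer)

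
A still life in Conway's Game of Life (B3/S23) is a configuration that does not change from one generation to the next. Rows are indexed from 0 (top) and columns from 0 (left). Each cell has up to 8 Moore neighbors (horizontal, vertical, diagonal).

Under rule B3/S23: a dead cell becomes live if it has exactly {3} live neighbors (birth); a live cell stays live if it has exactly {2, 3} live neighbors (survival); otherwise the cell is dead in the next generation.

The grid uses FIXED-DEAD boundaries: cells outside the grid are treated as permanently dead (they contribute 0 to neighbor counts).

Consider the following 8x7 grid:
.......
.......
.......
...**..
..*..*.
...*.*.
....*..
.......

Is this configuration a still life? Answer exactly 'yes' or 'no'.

Compute generation 1 and compare to generation 0 (given above):
Generation 1:
.......
.......
.......
...**..
..*..*.
...*.*.
....*..
.......
The grids are IDENTICAL -> still life.

Answer: yes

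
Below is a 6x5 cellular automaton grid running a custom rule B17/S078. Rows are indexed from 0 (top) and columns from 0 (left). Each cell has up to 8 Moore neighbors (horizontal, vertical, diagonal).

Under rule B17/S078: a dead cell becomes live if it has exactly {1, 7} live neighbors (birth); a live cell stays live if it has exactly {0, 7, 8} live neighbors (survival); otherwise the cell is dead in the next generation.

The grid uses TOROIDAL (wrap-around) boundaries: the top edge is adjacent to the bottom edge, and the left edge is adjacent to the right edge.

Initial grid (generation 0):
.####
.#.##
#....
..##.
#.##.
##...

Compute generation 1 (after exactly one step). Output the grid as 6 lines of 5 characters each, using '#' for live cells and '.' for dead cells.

Simulating step by step:
Generation 0 (given above): 15 live cells
Generation 1: 0 live cells
(generation 1 grid is the final answer)

Answer: .....
.....
.....
.....
.....
.....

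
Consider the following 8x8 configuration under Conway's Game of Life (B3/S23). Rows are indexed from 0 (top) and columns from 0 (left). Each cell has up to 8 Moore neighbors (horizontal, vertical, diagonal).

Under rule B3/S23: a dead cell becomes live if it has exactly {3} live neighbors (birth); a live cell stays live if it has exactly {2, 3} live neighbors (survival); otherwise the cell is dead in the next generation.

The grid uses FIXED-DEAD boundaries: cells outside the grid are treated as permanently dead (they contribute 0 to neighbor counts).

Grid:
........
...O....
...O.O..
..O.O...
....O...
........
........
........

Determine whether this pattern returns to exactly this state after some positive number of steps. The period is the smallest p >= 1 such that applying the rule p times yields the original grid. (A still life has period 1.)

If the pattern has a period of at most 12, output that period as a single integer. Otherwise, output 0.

Simulating and comparing each generation to the original:
Gen 0 (original, given above): 6 live cells
Gen 1: 6 live cells, differs from original
Gen 2: 6 live cells, MATCHES original -> period = 2

Answer: 2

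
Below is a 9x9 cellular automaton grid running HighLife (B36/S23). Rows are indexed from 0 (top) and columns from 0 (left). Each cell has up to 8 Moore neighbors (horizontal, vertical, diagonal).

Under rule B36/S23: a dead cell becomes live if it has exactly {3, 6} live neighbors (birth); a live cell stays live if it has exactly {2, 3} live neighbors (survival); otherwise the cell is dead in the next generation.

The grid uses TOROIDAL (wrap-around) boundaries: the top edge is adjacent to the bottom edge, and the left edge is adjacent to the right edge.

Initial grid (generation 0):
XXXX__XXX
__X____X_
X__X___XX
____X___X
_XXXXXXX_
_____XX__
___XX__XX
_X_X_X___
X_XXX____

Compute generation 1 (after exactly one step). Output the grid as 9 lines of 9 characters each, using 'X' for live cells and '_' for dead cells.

Answer: X___X_XX_
_________
X__X___X_
_X_______
__XX___X_
____X___X
__XX___X_
XX__XX__X
_X___XXX_

Derivation:
Simulating step by step:
Generation 0 (given above): 35 live cells
Generation 1: 25 live cells
(generation 1 grid is the final answer)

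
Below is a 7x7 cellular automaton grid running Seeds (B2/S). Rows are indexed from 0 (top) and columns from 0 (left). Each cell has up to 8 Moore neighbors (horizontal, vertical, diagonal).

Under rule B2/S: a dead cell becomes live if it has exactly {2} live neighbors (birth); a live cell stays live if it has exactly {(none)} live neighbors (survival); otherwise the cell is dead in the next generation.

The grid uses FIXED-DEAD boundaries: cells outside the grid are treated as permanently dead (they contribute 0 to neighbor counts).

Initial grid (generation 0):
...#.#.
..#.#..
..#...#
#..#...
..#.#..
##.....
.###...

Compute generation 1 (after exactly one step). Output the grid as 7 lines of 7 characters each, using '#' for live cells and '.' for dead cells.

Answer: ..#....
.#....#
....##.
....##.
.......
....#..
.......

Derivation:
Simulating step by step:
Generation 0 (given above): 15 live cells
Generation 1: 8 live cells
(generation 1 grid is the final answer)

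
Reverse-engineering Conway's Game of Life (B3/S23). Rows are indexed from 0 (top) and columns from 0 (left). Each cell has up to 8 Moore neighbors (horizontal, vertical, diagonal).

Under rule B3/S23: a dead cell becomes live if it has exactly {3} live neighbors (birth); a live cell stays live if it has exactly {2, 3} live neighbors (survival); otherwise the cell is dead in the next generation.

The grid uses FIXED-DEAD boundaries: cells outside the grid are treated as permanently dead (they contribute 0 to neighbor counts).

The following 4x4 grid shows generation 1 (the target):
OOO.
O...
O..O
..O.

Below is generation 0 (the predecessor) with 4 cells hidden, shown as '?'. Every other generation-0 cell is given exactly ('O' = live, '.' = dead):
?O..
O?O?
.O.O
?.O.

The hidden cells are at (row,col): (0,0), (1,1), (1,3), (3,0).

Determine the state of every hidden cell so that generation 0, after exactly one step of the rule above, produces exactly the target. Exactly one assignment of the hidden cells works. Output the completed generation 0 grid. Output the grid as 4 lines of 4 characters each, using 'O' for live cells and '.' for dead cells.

Answer: .O..
OOO.
.O.O
..O.

Derivation:
Hidden generation-0 cells (in order): (0,0), (1,1), (1,3), (3,0).
A hidden cell only influences target cells in its own 3x3 neighborhood. Try each of the 2^4 = 16 assignments, step the completed generation 0 forward once under B3/S23, and compare with the target:
  (0,0)=. (1,1)=. (1,3)=. (3,0)=. -> step gives (0,0)='.' but target has 'O' -> reject
  (0,0)=. (1,1)=. (1,3)=. (3,0)=O -> step gives (0,0)='.' but target has 'O' -> reject
  (0,0)=. (1,1)=. (1,3)=O (3,0)=. -> step gives (0,0)='.' but target has 'O' -> reject
  (0,0)=. (1,1)=. (1,3)=O (3,0)=O -> step gives (0,0)='.' but target has 'O' -> reject
  (0,0)=. (1,1)=O (1,3)=. (3,0)=. -> step reproduces the target at every cell -> ACCEPT
  (0,0)=. (1,1)=O (1,3)=. (3,0)=O -> step gives (2,0)='.' but target has 'O' -> reject
  (0,0)=. (1,1)=O (1,3)=O (3,0)=. -> step gives (0,2)='.' but target has 'O' -> reject
  (0,0)=. (1,1)=O (1,3)=O (3,0)=O -> step gives (0,2)='.' but target has 'O' -> reject
  (0,0)=O (1,1)=. (1,3)=. (3,0)=. -> step gives (0,2)='.' but target has 'O' -> reject
  (0,0)=O (1,1)=. (1,3)=. (3,0)=O -> step gives (0,2)='.' but target has 'O' -> reject
  (0,0)=O (1,1)=. (1,3)=O (3,0)=. -> step gives (1,3)='O' but target has '.' -> reject
  (0,0)=O (1,1)=. (1,3)=O (3,0)=O -> step gives (1,3)='O' but target has '.' -> reject
  (0,0)=O (1,1)=O (1,3)=. (3,0)=. -> step gives (0,1)='.' but target has 'O' -> reject
  (0,0)=O (1,1)=O (1,3)=. (3,0)=O -> step gives (0,1)='.' but target has 'O' -> reject
  (0,0)=O (1,1)=O (1,3)=O (3,0)=. -> step gives (0,1)='.' but target has 'O' -> reject
  (0,0)=O (1,1)=O (1,3)=O (3,0)=O -> step gives (0,1)='.' but target has 'O' -> reject
Unique solution: (0,0)=dead, (1,1)=live, (1,3)=dead, (3,0)=dead.
Check: live-neighbor counts of every cell in the completed generation 0:
3331
3442
3452
1222
Applying B3/S23 to generation 0 with these counts gives:
OOO.
O...
O..O
..O.
which matches the target exactly.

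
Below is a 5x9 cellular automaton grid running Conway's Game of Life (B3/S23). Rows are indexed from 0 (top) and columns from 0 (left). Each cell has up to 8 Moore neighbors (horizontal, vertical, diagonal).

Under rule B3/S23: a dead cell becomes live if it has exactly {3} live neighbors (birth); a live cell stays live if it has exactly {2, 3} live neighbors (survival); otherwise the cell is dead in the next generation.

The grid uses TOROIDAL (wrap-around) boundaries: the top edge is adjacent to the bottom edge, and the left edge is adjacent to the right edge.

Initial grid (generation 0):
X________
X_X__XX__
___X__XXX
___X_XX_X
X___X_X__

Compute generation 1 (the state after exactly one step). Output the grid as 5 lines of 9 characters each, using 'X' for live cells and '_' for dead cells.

Answer: X_____X_X
XX___XX__
X_XX____X
X__X____X
X___X_XXX

Derivation:
Simulating step by step:
Generation 0 (given above): 16 live cells
Generation 1: 19 live cells
(generation 1 grid is the final answer)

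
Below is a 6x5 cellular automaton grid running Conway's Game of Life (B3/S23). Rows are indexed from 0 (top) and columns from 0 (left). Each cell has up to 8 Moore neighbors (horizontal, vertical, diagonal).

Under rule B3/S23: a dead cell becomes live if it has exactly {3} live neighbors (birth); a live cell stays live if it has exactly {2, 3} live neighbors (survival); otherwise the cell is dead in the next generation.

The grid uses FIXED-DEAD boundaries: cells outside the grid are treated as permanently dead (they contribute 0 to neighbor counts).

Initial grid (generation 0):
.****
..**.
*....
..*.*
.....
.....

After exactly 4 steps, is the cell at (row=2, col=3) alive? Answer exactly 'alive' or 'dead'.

Simulating step by step:
Generation 0 (given above): 9 live cells
Generation 1: 5 live cells
.*..*
....*
.**..
.....
.....
.....
Generation 2: 3 live cells
.....
.***.
.....
.....
.....
.....
Generation 3: 3 live cells
..*..
..*..
..*..
.....
.....
.....
Generation 4: 3 live cells
.....
.***.
.....
.....
.....
.....

Cell (2,3) at generation 4: 0 -> dead

Answer: dead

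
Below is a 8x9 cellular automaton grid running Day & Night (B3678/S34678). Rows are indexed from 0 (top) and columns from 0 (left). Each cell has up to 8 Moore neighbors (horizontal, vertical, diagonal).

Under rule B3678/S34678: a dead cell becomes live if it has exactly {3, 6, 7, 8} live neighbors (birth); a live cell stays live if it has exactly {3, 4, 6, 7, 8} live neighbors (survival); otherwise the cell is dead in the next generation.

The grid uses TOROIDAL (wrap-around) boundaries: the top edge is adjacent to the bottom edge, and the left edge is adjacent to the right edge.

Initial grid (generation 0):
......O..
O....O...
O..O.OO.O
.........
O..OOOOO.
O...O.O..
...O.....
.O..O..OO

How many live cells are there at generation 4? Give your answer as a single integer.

Answer: 36

Derivation:
Simulating step by step:
Generation 0 (given above): 22 live cells
Generation 1: 24 live cells
O....O.OO
....OO.OO
....O....
O..O.....
....OOO.O
....O.OOO
O...OO.OO
.........
Generation 2: 28 live cells
....O..OO
O...OO.OO
...OOO..O
.........
O..OOOO.O
...OOO.O.
.....O.OO
....OO..O
Generation 3: 35 live cells
...OO..O.
O....O.O.
O...OOOOO
O...O.OOO
...O.OOO.
O..OO.OO.
...OOO.OO
O...OO..O
Generation 4: 36 live cells
O...O....
...O.OOOO
OO..O.OOO
O..OOOOOO
O..O..OOO
..OOOOO..
...OO..O.
....OO..O
Population at generation 4: 36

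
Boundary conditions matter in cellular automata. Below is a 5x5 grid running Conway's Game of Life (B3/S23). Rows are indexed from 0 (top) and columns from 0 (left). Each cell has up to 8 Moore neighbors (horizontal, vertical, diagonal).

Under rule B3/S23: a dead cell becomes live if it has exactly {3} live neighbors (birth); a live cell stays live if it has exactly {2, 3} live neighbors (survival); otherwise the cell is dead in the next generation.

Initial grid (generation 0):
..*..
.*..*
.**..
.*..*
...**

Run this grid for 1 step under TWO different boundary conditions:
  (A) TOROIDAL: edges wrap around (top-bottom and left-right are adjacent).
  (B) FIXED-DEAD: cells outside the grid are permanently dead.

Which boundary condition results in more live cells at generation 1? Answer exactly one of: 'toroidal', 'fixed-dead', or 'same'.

Under TOROIDAL boundary, generation 1:
*.*.*
**.*.
.***.
.*..*
*.***
Population = 15

Under FIXED-DEAD boundary, generation 1:
.....
.*.*.
****.
.*..*
...**
Population = 10

Comparison: toroidal=15, fixed-dead=10 -> toroidal

Answer: toroidal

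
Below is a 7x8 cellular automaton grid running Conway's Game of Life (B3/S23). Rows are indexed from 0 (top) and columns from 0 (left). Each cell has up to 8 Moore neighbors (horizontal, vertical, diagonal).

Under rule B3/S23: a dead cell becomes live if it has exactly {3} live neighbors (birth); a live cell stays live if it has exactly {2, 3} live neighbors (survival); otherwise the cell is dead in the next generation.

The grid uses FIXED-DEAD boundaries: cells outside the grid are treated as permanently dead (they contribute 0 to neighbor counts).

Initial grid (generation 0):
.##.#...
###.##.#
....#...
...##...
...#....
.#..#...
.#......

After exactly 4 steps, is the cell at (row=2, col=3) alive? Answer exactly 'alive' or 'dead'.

Answer: alive

Derivation:
Simulating step by step:
Generation 0 (given above): 16 live cells
Generation 1: 15 live cells
#.#.##..
#.#.##..
.##.....
...##...
..##....
..#.....
........
Generation 2: 15 live cells
....##..
#.#.##..
.##..#..
.#..#...
..#.#...
..##....
........
Generation 3: 16 live cells
...###..
..#...#.
#.#..#..
.#..##..
.##.#...
..##....
........
Generation 4: 20 live cells
...###..
.##...#.
..#####.
#...##..
.#..##..
.###....
........

Cell (2,3) at generation 4: 1 -> alive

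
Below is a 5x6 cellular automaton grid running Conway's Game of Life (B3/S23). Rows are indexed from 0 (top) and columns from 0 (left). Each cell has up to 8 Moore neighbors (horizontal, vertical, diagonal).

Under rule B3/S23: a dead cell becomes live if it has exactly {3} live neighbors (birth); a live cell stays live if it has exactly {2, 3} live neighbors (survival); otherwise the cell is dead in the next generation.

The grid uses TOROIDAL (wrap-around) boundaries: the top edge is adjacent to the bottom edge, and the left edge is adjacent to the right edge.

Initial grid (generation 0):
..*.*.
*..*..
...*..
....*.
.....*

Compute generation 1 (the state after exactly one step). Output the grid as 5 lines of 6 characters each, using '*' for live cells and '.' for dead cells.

Simulating step by step:
Generation 0 (given above): 7 live cells
Generation 1: 12 live cells
(generation 1 grid is the final answer)

Answer: ...***
..***.
...**.
....*.
...***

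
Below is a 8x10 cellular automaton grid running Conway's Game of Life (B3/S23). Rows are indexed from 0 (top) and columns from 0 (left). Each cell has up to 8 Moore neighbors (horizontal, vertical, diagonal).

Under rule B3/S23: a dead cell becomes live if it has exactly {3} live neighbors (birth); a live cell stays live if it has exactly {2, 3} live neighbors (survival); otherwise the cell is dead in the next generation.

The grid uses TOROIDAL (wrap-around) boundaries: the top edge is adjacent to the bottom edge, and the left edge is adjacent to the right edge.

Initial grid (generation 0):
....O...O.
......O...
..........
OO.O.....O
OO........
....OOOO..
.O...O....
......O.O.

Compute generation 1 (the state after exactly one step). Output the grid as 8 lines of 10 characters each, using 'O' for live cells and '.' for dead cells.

Simulating step by step:
Generation 0 (given above): 17 live cells
Generation 1: 19 live cells
(generation 1 grid is the final answer)

Answer: .....O....
..........
O.........
.OO......O
.OO.OOO..O
OO..OOO...
....O.....
.....O.O..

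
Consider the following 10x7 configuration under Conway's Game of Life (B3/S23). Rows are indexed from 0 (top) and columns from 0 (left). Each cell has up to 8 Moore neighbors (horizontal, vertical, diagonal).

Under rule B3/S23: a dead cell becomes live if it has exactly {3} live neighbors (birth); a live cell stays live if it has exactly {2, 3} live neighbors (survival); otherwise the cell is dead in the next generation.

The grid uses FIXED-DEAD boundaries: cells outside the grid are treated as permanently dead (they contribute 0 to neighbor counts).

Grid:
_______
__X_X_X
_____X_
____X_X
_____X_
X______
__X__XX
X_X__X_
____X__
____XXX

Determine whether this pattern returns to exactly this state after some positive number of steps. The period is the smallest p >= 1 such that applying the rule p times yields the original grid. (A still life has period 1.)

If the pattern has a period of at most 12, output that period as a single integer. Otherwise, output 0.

Answer: 0

Derivation:
Simulating and comparing each generation to the original:
Gen 0 (original, given above): 18 live cells
Gen 1: 21 live cells, differs from original
Gen 2: 17 live cells, differs from original
Gen 3: 13 live cells, differs from original
Gen 4: 15 live cells, differs from original
Gen 5: 14 live cells, differs from original
Gen 6: 13 live cells, differs from original
Gen 7: 15 live cells, differs from original
Gen 8: 13 live cells, differs from original
Gen 9: 16 live cells, differs from original
Gen 10: 13 live cells, differs from original
Gen 11: 14 live cells, differs from original
Gen 12: 16 live cells, differs from original
No period found within 12 steps.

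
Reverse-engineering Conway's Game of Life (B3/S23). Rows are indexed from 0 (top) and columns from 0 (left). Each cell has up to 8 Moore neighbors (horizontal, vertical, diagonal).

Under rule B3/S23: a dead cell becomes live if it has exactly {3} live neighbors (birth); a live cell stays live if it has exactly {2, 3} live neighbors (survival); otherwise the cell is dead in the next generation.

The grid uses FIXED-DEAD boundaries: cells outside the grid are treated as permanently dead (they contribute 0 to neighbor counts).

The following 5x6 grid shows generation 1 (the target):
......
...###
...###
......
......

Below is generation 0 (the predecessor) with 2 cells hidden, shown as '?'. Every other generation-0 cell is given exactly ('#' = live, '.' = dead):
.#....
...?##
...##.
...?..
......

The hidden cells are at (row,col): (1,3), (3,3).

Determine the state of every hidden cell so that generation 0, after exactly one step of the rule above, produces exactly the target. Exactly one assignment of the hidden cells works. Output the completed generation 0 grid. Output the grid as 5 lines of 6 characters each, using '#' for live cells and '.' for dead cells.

Answer: .#....
....##
...##.
......
......

Derivation:
Hidden generation-0 cells (in order): (1,3), (3,3).
A hidden cell only influences target cells in its own 3x3 neighborhood. Try each of the 2^2 = 4 assignments, step the completed generation 0 forward once under B3/S23, and compare with the target:
  (1,3)=. (3,3)=. -> step reproduces the target at every cell -> ACCEPT
  (1,3)=. (3,3)=# -> step gives (2,4)='.' but target has '#' -> reject
  (1,3)=# (3,3)=. -> step gives (0,4)='#' but target has '.' -> reject
  (1,3)=# (3,3)=# -> step gives (0,4)='#' but target has '.' -> reject
Unique solution: (1,3)=dead, (3,3)=dead.
Check: live-neighbor counts of every cell in the completed generation 0:
101122
112332
001233
001221
000000
Applying B3/S23 to generation 0 with these counts gives:
......
...###
...###
......
......
which matches the target exactly.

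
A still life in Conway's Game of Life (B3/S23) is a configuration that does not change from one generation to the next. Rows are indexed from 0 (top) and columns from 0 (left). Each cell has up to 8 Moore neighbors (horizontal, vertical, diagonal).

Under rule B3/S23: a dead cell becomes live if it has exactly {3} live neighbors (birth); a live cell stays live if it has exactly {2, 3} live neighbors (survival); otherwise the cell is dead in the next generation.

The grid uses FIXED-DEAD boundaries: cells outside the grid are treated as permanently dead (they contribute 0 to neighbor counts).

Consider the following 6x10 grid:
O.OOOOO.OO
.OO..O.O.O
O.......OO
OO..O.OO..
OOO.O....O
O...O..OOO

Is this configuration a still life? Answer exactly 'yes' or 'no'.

Compute generation 1 and compare to generation 0 (given above):
Generation 1:
..OOOOOOOO
O.O..O.O..
O.O..O...O
..OO.O.O.O
..O.O.O..O
O..O....OO
Cell (0,0) differs: gen0=1 vs gen1=0 -> NOT a still life.

Answer: no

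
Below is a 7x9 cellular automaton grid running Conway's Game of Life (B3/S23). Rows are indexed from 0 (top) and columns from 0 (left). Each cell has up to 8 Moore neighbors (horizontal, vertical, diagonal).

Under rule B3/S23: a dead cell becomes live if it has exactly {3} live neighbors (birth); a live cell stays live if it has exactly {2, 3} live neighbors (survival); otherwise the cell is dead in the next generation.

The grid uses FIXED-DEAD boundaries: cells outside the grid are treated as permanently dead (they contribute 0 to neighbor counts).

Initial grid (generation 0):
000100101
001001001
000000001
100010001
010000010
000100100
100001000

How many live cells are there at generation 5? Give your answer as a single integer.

Answer: 6

Derivation:
Simulating step by step:
Generation 0 (given above): 16 live cells
Generation 1: 8 live cells
000000010
000000001
000000011
000000011
000000010
000000100
000000000
Generation 2: 5 live cells
000000000
000000001
000000000
000000100
000000111
000000000
000000000
Generation 3: 4 live cells
000000000
000000000
000000000
000000100
000000110
000000010
000000000
Generation 4: 6 live cells
000000000
000000000
000000000
000000110
000000110
000000110
000000000
Generation 5: 6 live cells
000000000
000000000
000000000
000000110
000001001
000000110
000000000
Population at generation 5: 6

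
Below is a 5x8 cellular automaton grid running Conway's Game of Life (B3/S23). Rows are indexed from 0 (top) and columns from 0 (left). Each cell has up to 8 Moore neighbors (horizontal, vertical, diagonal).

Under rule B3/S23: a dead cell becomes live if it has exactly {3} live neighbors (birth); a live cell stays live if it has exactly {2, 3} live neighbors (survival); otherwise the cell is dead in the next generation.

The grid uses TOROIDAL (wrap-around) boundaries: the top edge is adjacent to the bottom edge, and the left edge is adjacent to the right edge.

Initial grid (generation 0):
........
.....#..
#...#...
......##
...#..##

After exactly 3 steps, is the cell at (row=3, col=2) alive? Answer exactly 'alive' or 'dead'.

Simulating step by step:
Generation 0 (given above): 8 live cells
Generation 1: 9 live cells
......#.
........
.....###
#....##.
......##
Generation 2: 7 live cells
......##
.....#.#
.....#.#
#.......
........
Generation 3: 8 live cells
......##
#....#.#
#......#
........
.......#

Cell (3,2) at generation 3: 0 -> dead

Answer: dead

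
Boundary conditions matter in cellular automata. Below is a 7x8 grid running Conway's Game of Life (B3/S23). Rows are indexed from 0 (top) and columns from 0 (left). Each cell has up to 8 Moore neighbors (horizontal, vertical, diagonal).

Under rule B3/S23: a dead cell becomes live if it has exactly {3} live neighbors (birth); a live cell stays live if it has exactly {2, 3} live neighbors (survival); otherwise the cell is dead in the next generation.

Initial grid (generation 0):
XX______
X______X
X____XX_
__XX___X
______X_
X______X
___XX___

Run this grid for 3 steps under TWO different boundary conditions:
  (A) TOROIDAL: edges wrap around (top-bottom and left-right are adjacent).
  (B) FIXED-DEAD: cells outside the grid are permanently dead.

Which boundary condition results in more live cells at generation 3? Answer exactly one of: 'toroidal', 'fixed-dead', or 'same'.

Under TOROIDAL boundary, generation 3:
_____X__
X_______
_____XXX
XX___X__
X____XX_
_____X__
_____X__
Population = 13

Under FIXED-DEAD boundary, generation 3:
XX______
XX____XX
_____X_X
_____X_X
______X_
________
________
Population = 11

Comparison: toroidal=13, fixed-dead=11 -> toroidal

Answer: toroidal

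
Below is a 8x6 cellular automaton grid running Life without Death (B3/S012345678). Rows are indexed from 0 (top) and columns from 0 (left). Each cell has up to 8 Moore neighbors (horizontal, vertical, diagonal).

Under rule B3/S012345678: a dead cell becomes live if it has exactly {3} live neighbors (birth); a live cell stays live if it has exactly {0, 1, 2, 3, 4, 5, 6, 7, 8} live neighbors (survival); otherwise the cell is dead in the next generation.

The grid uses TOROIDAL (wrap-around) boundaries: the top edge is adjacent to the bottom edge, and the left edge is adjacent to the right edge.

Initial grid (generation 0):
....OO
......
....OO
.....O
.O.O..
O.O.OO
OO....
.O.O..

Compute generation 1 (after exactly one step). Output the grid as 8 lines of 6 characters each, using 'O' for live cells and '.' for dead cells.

Simulating step by step:
Generation 0 (given above): 15 live cells
Generation 1: 23 live cells
(generation 1 grid is the final answer)

Answer: ....OO
......
....OO
O....O
.OOO..
O.OOOO
OO.OO.
.OOOOO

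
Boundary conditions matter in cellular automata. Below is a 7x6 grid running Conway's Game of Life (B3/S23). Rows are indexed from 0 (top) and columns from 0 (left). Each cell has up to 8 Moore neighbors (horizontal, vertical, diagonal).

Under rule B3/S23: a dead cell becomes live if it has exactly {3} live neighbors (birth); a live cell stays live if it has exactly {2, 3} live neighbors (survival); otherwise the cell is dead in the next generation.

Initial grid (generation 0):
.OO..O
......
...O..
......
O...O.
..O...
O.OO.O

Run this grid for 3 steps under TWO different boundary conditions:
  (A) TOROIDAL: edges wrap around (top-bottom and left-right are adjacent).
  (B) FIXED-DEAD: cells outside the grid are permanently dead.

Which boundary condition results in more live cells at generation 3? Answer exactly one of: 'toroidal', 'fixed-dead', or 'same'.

Under TOROIDAL boundary, generation 3:
.OO...
.OO...
......
......
......
......
OO....
Population = 6

Under FIXED-DEAD boundary, generation 3:
......
......
......
......
......
.O.O..
.O.O..
Population = 4

Comparison: toroidal=6, fixed-dead=4 -> toroidal

Answer: toroidal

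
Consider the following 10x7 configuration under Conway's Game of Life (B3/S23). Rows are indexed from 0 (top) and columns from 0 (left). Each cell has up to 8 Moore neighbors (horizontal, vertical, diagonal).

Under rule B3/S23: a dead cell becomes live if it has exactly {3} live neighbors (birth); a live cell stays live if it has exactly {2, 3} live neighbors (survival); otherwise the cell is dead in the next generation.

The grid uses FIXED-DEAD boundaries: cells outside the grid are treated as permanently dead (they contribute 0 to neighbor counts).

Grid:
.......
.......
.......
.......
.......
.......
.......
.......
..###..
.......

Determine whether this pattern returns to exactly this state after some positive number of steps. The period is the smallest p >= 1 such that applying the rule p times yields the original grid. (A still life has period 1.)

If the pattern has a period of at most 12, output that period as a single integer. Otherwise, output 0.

Simulating and comparing each generation to the original:
Gen 0 (original, given above): 3 live cells
Gen 1: 3 live cells, differs from original
Gen 2: 3 live cells, MATCHES original -> period = 2

Answer: 2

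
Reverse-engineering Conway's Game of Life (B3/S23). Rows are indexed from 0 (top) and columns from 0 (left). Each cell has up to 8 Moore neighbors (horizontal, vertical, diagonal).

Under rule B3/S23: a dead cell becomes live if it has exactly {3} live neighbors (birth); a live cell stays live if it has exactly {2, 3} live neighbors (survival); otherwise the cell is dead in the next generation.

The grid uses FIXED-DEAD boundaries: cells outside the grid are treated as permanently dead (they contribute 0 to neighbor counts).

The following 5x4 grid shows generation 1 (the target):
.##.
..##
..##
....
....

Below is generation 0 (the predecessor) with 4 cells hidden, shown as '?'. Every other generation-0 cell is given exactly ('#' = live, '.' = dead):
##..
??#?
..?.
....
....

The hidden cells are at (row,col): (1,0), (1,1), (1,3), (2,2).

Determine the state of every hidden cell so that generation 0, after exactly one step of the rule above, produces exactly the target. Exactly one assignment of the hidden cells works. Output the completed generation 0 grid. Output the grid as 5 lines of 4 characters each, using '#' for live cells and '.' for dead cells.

Hidden generation-0 cells (in order): (1,0), (1,1), (1,3), (2,2).
A hidden cell only influences target cells in its own 3x3 neighborhood. Try each of the 2^4 = 16 assignments, step the completed generation 0 forward once under B3/S23, and compare with the target:
  (1,0)=. (1,1)=. (1,3)=. (2,2)=. -> step gives (0,2)='.' but target has '#' -> reject
  (1,0)=. (1,1)=. (1,3)=. (2,2)=# -> step gives (0,2)='.' but target has '#' -> reject
  (1,0)=. (1,1)=. (1,3)=# (2,2)=. -> step gives (1,1)='#' but target has '.' -> reject
  (1,0)=. (1,1)=. (1,3)=# (2,2)=# -> step reproduces the target at every cell -> ACCEPT
  (1,0)=. (1,1)=# (1,3)=. (2,2)=. -> step gives (0,0)='#' but target has '.' -> reject
  (1,0)=. (1,1)=# (1,3)=. (2,2)=# -> step gives (0,0)='#' but target has '.' -> reject
  (1,0)=. (1,1)=# (1,3)=# (2,2)=. -> step gives (0,0)='#' but target has '.' -> reject
  (1,0)=. (1,1)=# (1,3)=# (2,2)=# -> step gives (0,0)='#' but target has '.' -> reject
  (1,0)=# (1,1)=. (1,3)=. (2,2)=. -> step gives (0,0)='#' but target has '.' -> reject
  (1,0)=# (1,1)=. (1,3)=. (2,2)=# -> step gives (0,0)='#' but target has '.' -> reject
  (1,0)=# (1,1)=. (1,3)=# (2,2)=. -> step gives (0,0)='#' but target has '.' -> reject
  (1,0)=# (1,1)=. (1,3)=# (2,2)=# -> step gives (0,0)='#' but target has '.' -> reject
  (1,0)=# (1,1)=# (1,3)=. (2,2)=. -> step gives (0,0)='#' but target has '.' -> reject
  (1,0)=# (1,1)=# (1,3)=. (2,2)=# -> step gives (0,0)='#' but target has '.' -> reject
  (1,0)=# (1,1)=# (1,3)=# (2,2)=. -> step gives (0,0)='#' but target has '.' -> reject
  (1,0)=# (1,1)=# (1,3)=# (2,2)=# -> step gives (0,0)='#' but target has '.' -> reject
Unique solution: (1,0)=dead, (1,1)=dead, (1,3)=live, (2,2)=live.
Check: live-neighbor counts of every cell in the completed generation 0:
1232
2432
0223
0111
0000
Applying B3/S23 to generation 0 with these counts gives:
.##.
..##
..##
....
....
which matches the target exactly.

Answer: ##..
..##
..#.
....
....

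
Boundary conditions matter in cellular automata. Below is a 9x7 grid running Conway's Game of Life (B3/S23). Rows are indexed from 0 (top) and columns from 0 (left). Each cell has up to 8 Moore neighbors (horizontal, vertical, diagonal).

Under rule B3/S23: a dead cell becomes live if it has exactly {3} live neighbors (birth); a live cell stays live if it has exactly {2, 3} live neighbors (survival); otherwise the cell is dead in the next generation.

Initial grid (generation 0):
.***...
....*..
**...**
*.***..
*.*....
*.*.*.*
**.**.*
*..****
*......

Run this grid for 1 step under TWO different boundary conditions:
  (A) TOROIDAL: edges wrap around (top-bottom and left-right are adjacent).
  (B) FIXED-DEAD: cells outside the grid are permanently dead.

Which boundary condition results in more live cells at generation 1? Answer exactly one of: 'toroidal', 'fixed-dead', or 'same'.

Answer: fixed-dead

Derivation:
Under TOROIDAL boundary, generation 1:
.***...
...****
***..**
..****.
*.*.**.
..*.*..
.......
..**...
*....*.
Population = 26

Under FIXED-DEAD boundary, generation 1:
..**...
*..***.
***..*.
*.****.
*.*.**.
*.*.*..
*.....*
*.**..*
....**.
Population = 30

Comparison: toroidal=26, fixed-dead=30 -> fixed-dead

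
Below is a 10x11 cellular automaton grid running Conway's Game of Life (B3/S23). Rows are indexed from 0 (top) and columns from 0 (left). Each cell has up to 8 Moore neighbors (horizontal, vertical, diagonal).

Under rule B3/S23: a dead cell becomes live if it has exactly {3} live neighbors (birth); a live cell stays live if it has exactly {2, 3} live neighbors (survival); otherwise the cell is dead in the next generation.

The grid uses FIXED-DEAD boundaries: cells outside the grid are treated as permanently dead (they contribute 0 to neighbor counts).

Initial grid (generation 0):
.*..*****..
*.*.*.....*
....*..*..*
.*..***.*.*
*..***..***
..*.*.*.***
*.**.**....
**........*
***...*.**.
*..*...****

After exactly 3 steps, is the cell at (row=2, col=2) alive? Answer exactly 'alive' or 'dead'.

Answer: alive

Derivation:
Simulating step by step:
Generation 0 (given above): 52 live cells
Generation 1: 42 live cells
.*.*****...
.*..*...**.
.*..*.**..*
......*.*.*
.**........
..*...*.*.*
*.******..*
...*.***.*.
..*........
*.*....*..*
Generation 2: 35 live cells
..*******..
**......**.
......*...*
.**..**..*.
.**........
....*.*..*.
.**.......*
.*.....**..
.***...**..
.*.........
Generation 3: 46 live cells
.*********.
.****...**.
*.*..****.*
.**..**....
.***..*....
...*.......
.**....***.
*..*...***.
**.....**..
.*.........

Cell (2,2) at generation 3: 1 -> alive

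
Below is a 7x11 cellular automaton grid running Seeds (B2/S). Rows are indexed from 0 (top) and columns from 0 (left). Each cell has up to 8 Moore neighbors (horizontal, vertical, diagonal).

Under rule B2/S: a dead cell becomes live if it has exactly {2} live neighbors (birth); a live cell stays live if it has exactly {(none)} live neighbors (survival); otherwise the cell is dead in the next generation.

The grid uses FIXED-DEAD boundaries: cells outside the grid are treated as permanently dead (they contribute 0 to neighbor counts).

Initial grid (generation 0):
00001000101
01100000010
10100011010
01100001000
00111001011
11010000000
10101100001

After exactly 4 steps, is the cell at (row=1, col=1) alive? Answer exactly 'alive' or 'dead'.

Simulating step by step:
Generation 0 (given above): 28 live cells
Generation 1: 13 live cells
01110000000
10000110000
00000000001
10001100000
00000010000
00000010100
00000000000
Generation 2: 12 live cells
10001110000
00011000000
11000000000
00000010000
00001000000
00000100000
00000001000
Generation 3: 13 live cells
00000000000
00100010000
00111100000
11000100000
00000010000
00001010000
00000010000
Generation 4: 7 live cells
00000000000
01000000000
10000000000
00000000000
11001001000
00000000000
00000001000

Cell (1,1) at generation 4: 1 -> alive

Answer: alive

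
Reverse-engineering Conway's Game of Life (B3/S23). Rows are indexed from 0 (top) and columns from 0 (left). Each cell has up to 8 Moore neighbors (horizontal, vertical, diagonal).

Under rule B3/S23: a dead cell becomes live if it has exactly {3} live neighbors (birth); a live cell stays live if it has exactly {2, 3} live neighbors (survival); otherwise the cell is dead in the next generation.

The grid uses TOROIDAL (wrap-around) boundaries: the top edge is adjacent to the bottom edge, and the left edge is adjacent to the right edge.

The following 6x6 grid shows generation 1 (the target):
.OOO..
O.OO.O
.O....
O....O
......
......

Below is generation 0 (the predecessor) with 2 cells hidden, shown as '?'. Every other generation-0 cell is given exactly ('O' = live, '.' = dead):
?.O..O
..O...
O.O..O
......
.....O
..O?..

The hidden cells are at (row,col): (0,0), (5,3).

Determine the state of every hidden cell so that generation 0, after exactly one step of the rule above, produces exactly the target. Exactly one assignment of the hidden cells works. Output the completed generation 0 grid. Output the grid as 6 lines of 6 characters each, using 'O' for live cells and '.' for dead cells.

Hidden generation-0 cells (in order): (0,0), (5,3).
A hidden cell only influences target cells in its own 3x3 neighborhood. Try each of the 2^2 = 4 assignments, step the completed generation 0 forward once under B3/S23, and compare with the target:
  (0,0)=. (5,3)=. -> step reproduces the target at every cell -> ACCEPT
  (0,0)=. (5,3)=O -> step gives (0,3)='.' but target has 'O' -> reject
  (0,0)=O (5,3)=. -> step gives (0,1)='.' but target has 'O' -> reject
  (0,0)=O (5,3)=O -> step gives (0,1)='.' but target has 'O' -> reject
Unique solution: (0,0)=dead, (5,3)=dead.
Check: live-neighbor counts of every cell in the completed generation 0:
132310
342323
131211
321123
111110
221222
Applying B3/S23 to generation 0 with these counts gives:
.OOO..
O.OO.O
.O....
O....O
......
......
which matches the target exactly.

Answer: ..O..O
..O...
O.O..O
......
.....O
..O...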